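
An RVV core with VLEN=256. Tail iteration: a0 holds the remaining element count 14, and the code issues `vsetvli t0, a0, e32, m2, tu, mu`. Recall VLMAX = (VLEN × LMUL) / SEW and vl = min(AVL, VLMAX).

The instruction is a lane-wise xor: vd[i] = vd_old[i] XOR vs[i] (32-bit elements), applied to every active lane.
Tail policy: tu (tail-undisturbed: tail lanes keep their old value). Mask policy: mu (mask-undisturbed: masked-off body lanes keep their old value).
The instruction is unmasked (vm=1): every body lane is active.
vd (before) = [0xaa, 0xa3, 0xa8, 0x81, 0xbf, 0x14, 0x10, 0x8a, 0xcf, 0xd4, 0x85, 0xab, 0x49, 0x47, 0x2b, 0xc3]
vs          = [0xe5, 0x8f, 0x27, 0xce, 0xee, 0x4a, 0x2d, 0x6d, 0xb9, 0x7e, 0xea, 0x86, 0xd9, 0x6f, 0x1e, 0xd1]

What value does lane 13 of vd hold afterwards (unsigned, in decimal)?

VLMAX = VLEN×LMUL/SEW = 256×2/32 = 16
vl = min(AVL, VLMAX) = min(14, 16) = 14
lane  0: xor(0xaa,0xe5) ⇒ 0x4f
lane  1: xor(0xa3,0x8f) ⇒ 0x2c
lane  2: xor(0xa8,0x27) ⇒ 0x8f
lane  3: xor(0x81,0xce) ⇒ 0x4f
lane  4: xor(0xbf,0xee) ⇒ 0x51
lane  5: xor(0x14,0x4a) ⇒ 0x5e
lane  6: xor(0x10,0x2d) ⇒ 0x3d
lane  7: xor(0x8a,0x6d) ⇒ 0xe7
lane  8: xor(0xcf,0xb9) ⇒ 0x76
lane  9: xor(0xd4,0x7e) ⇒ 0xaa
lane 10: xor(0x85,0xea) ⇒ 0x6f
lane 11: xor(0xab,0x86) ⇒ 0x2d
lane 12: xor(0x49,0xd9) ⇒ 0x90
lane 13: xor(0x47,0x6f) ⇒ 0x28
lane 14: tail/keep ⇒ 0x2b
lane 15: tail/keep ⇒ 0xc3

vd[13] = 40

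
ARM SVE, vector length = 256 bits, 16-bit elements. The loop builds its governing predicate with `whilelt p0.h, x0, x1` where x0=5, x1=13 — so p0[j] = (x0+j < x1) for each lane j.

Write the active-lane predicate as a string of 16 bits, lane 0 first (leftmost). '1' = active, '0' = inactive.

predicate = 1111111100000000

register lanes = 256/16 = 16
whilelt: lane j active iff 5+j < 13 → j < 8 → 8 active
bits (lane 0 leftmost): 1111111100000000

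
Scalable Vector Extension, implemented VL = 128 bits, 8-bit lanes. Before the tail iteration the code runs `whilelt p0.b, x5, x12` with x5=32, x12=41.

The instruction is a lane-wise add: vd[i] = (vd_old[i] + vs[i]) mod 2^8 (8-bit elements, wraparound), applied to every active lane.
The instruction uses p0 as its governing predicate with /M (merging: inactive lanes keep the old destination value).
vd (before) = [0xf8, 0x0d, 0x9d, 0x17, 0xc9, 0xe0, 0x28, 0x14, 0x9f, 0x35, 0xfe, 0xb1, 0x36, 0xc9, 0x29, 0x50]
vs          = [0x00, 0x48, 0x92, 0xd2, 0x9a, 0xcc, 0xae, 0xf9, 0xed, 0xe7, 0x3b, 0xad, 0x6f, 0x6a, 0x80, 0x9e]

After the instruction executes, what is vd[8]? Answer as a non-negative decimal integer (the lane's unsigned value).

vd[8] = 140

register lanes = 128/8 = 16
active while 32+j < 41, i.e. j ∈ [0,9) capped at 16 ⇒ 9
vd[0] add(0xf8,0x00) -> 0xf8
vd[1] add(0x0d,0x48) -> 0x55
vd[2] add(0x9d,0x92) -> 0x2f
vd[3] add(0x17,0xd2) -> 0xe9
vd[4] add(0xc9,0x9a) -> 0x63
vd[5] add(0xe0,0xcc) -> 0xac
vd[6] add(0x28,0xae) -> 0xd6
vd[7] add(0x14,0xf9) -> 0x0d
vd[8] add(0x9f,0xed) -> 0x8c
vd[9] tail/keep -> 0x35
vd[10] tail/keep -> 0xfe
vd[11] tail/keep -> 0xb1
vd[12] tail/keep -> 0x36
vd[13] tail/keep -> 0xc9
vd[14] tail/keep -> 0x29
vd[15] tail/keep -> 0x50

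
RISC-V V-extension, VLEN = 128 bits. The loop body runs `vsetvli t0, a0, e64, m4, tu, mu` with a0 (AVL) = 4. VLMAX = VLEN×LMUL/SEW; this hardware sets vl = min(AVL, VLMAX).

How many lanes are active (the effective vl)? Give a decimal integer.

vl = 4

lanes per group: 128·4/64 = 8
vl ← min(4, 8) = 4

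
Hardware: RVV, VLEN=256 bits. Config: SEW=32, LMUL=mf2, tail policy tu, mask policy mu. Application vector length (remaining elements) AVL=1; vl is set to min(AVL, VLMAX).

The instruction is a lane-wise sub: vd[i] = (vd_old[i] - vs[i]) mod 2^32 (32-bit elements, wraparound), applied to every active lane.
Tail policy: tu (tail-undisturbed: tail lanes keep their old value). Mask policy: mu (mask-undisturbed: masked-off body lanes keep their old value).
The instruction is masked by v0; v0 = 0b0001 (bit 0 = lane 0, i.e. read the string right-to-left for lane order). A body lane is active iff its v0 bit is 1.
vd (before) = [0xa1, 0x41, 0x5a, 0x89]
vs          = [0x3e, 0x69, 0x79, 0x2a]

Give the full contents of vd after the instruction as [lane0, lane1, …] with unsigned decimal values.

VLMAX = (256 × 1/2) / 32 = 4 lanes
vl ← min(1, 4) = 1
lane  0: sub(0xa1,0x3e) ⇒ 0x63
lane  1: tail/keep ⇒ 0x41
lane  2: tail/keep ⇒ 0x5a
lane  3: tail/keep ⇒ 0x89

vd = [99, 65, 90, 137]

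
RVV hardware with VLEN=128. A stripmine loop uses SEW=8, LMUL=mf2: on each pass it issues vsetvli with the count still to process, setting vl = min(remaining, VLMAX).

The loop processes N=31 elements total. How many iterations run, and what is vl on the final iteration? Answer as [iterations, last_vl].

VLMAX = VLEN×LMUL/SEW = 128×1/2/8 = 8
N=31: ⌈31/8⌉ = 4 iters; last vl = 31 − 3×8 = 7

[iterations, last_vl] = [4, 7]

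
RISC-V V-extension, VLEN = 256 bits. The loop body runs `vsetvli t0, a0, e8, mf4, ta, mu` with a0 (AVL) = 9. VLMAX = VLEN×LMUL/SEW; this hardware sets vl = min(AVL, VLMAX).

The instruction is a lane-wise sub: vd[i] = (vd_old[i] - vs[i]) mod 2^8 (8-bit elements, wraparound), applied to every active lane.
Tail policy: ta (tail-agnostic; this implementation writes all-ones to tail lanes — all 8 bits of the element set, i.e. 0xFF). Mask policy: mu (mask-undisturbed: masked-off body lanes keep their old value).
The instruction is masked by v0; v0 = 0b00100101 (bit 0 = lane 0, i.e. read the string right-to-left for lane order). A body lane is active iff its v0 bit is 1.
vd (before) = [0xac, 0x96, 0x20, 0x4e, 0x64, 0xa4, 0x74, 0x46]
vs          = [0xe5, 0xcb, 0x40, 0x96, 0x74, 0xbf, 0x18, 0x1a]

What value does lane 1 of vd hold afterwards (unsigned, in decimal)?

VLMAX = (256 × 1/4) / 8 = 8 lanes
vl = min(AVL, VLMAX) = min(9, 8) = 8
  i=0: sub(0xac,0xe5) → 199
  i=1: mask-off/keep → 150
  i=2: sub(0x20,0x40) → 224
  i=3: mask-off/keep → 78
  i=4: mask-off/keep → 100
  i=5: sub(0xa4,0xbf) → 229
  i=6: mask-off/keep → 116
  i=7: mask-off/keep → 70

vd[1] = 150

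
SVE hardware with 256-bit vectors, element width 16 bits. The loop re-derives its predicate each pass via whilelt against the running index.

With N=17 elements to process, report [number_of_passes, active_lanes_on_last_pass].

[iterations, last_vl] = [2, 1]

lane count: 256 div 16 = 16
N=17: ⌈17/16⌉ = 2 iters; last vl = 17 − 1×16 = 1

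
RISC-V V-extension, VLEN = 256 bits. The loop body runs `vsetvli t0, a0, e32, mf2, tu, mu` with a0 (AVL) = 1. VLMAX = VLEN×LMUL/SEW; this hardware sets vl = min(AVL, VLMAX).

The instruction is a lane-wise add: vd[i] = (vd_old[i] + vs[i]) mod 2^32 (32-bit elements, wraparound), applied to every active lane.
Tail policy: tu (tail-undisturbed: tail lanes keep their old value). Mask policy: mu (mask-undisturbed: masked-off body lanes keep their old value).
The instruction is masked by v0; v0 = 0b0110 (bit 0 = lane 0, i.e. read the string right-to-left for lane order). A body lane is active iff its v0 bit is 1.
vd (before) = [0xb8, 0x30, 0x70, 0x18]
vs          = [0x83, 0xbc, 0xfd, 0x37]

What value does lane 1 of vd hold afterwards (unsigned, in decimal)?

VLMAX = VLEN×LMUL/SEW = 256×1/2/32 = 4
AVL=1 ≤ VLMAX=4, so vl = 1
  i=0: mask-off/keep → 184
  i=1: tail/keep → 48
  i=2: tail/keep → 112
  i=3: tail/keep → 24

vd[1] = 48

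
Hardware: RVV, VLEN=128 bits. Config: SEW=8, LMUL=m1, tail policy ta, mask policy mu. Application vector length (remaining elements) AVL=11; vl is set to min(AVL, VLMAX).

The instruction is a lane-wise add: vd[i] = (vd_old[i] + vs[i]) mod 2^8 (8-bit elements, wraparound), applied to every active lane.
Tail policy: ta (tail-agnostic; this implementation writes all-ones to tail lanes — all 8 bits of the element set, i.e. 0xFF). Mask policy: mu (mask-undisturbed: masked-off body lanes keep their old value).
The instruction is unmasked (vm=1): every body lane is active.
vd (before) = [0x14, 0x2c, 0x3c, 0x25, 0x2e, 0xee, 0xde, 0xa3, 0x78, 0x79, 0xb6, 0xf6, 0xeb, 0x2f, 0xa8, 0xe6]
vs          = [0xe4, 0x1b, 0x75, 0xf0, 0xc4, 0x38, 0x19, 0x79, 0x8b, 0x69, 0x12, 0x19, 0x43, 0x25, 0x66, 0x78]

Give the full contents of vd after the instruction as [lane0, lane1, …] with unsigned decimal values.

vd = [248, 71, 177, 21, 242, 38, 247, 28, 3, 226, 200, 255, 255, 255, 255, 255]

lanes per group: 128·1/8 = 16
vl ← min(11, 16) = 11
  i=0: add(0x14,0xe4) → 248
  i=1: add(0x2c,0x1b) → 71
  i=2: add(0x3c,0x75) → 177
  i=3: add(0x25,0xf0) → 21
  i=4: add(0x2e,0xc4) → 242
  i=5: add(0xee,0x38) → 38
  i=6: add(0xde,0x19) → 247
  i=7: add(0xa3,0x79) → 28
  i=8: add(0x78,0x8b) → 3
  i=9: add(0x79,0x69) → 226
  i=10: add(0xb6,0x12) → 200
  i=11: tail/ones → 255
  i=12: tail/ones → 255
  i=13: tail/ones → 255
  i=14: tail/ones → 255
  i=15: tail/ones → 255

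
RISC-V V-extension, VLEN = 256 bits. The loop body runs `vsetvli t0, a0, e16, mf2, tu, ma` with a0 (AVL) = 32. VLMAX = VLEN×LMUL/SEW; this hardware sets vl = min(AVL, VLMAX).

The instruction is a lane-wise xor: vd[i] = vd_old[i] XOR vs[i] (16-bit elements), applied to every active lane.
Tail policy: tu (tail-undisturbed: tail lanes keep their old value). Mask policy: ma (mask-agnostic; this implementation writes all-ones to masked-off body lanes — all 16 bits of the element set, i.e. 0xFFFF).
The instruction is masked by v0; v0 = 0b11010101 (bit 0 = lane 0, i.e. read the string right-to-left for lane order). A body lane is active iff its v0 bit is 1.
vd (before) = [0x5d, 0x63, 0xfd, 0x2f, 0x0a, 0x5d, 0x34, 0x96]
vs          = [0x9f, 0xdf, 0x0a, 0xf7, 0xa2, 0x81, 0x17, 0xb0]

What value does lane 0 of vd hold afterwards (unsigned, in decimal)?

VLMAX = (256 × 1/2) / 16 = 8 lanes
vl = min(AVL, VLMAX) = min(32, 8) = 8
vd[0] xor(0x5d,0x9f) -> 0xc2
vd[1] mask-off/ones -> 0xffff
vd[2] xor(0xfd,0x0a) -> 0xf7
vd[3] mask-off/ones -> 0xffff
vd[4] xor(0x0a,0xa2) -> 0xa8
vd[5] mask-off/ones -> 0xffff
vd[6] xor(0x34,0x17) -> 0x23
vd[7] xor(0x96,0xb0) -> 0x26

vd[0] = 194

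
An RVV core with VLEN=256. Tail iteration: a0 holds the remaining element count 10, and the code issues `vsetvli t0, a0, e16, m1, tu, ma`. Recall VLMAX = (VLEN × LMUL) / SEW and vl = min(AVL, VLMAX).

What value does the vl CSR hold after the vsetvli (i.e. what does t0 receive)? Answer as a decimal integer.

VLMAX = VLEN×LMUL/SEW = 256×1/16 = 16
vl ← min(10, 16) = 10

vl = 10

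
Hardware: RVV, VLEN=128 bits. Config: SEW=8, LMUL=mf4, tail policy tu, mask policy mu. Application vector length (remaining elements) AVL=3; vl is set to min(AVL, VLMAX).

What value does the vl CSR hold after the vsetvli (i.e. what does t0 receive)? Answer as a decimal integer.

vl = 3

VLMAX = (128 × 1/4) / 8 = 4 lanes
AVL=3 ≤ VLMAX=4, so vl = 3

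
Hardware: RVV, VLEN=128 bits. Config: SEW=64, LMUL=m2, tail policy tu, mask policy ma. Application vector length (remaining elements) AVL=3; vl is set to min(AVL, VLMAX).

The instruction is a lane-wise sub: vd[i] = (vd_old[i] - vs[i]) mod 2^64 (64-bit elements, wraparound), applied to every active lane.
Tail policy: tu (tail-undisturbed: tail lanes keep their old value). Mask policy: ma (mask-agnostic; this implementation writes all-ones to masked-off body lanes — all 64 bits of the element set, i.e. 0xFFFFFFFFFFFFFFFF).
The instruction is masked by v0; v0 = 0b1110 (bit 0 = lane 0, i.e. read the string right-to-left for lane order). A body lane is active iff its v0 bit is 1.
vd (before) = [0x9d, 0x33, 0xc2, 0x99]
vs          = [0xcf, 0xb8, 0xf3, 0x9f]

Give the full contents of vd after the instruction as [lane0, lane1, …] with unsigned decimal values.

vd = [18446744073709551615, 18446744073709551483, 18446744073709551567, 153]

VLMAX = (128 × 2) / 64 = 4 lanes
vl ← min(3, 4) = 3
lane  0: mask-off/ones ⇒ 0xffffffffffffffff
lane  1: sub(0x33,0xb8) ⇒ 0xffffffffffffff7b
lane  2: sub(0xc2,0xf3) ⇒ 0xffffffffffffffcf
lane  3: tail/keep ⇒ 0x99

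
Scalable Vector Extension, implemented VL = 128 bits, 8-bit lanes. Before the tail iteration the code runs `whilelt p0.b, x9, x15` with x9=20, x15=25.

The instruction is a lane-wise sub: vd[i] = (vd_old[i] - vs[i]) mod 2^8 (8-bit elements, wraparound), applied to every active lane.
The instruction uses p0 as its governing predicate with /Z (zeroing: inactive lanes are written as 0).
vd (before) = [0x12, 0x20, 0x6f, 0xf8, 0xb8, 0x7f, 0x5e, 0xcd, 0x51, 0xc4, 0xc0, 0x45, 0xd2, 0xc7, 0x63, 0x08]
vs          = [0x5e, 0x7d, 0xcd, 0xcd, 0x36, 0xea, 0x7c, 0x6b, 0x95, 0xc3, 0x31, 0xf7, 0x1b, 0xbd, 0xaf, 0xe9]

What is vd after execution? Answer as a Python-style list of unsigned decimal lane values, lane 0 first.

128-bit reg / 8-bit elem → 16 lanes
active while 20+j < 25, i.e. j ∈ [0,5) capped at 16 ⇒ 5
lane  0: sub(0x12,0x5e) ⇒ 0xb4
lane  1: sub(0x20,0x7d) ⇒ 0xa3
lane  2: sub(0x6f,0xcd) ⇒ 0xa2
lane  3: sub(0xf8,0xcd) ⇒ 0x2b
lane  4: sub(0xb8,0x36) ⇒ 0x82
lane  5: tail/zero ⇒ 0x00
lane  6: tail/zero ⇒ 0x00
lane  7: tail/zero ⇒ 0x00
lane  8: tail/zero ⇒ 0x00
lane  9: tail/zero ⇒ 0x00
lane 10: tail/zero ⇒ 0x00
lane 11: tail/zero ⇒ 0x00
lane 12: tail/zero ⇒ 0x00
lane 13: tail/zero ⇒ 0x00
lane 14: tail/zero ⇒ 0x00
lane 15: tail/zero ⇒ 0x00

vd = [180, 163, 162, 43, 130, 0, 0, 0, 0, 0, 0, 0, 0, 0, 0, 0]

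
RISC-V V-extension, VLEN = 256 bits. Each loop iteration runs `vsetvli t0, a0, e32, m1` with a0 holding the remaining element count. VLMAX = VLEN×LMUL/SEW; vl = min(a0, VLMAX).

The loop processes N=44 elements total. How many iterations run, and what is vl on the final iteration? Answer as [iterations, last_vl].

VLMAX = (256 × 1) / 32 = 8 lanes
44 elements at 8/iter → 6 passes, remainder 4 on the last

[iterations, last_vl] = [6, 4]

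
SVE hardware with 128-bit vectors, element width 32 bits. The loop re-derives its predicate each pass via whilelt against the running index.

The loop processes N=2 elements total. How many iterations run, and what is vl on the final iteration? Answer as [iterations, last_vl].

[iterations, last_vl] = [1, 2]

lane count: 128 div 32 = 4
2 elements at 4/iter → 1 passes, remainder 2 on the last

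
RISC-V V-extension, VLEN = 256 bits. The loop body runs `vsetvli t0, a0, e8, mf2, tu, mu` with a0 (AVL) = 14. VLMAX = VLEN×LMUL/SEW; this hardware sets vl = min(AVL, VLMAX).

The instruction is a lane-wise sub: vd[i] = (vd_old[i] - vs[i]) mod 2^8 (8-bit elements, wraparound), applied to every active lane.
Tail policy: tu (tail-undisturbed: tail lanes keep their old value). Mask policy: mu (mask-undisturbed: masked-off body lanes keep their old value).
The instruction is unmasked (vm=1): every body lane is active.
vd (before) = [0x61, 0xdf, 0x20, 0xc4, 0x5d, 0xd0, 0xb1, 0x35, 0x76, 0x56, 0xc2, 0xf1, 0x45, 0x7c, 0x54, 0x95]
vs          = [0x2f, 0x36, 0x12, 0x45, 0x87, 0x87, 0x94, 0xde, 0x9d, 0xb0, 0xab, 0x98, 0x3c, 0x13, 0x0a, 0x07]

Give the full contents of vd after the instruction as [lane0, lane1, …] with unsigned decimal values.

vd = [50, 169, 14, 127, 214, 73, 29, 87, 217, 166, 23, 89, 9, 105, 84, 149]

VLMAX = (256 × 1/2) / 8 = 16 lanes
vl ← min(14, 16) = 14
  i=0: sub(0x61,0x2f) → 50
  i=1: sub(0xdf,0x36) → 169
  i=2: sub(0x20,0x12) → 14
  i=3: sub(0xc4,0x45) → 127
  i=4: sub(0x5d,0x87) → 214
  i=5: sub(0xd0,0x87) → 73
  i=6: sub(0xb1,0x94) → 29
  i=7: sub(0x35,0xde) → 87
  i=8: sub(0x76,0x9d) → 217
  i=9: sub(0x56,0xb0) → 166
  i=10: sub(0xc2,0xab) → 23
  i=11: sub(0xf1,0x98) → 89
  i=12: sub(0x45,0x3c) → 9
  i=13: sub(0x7c,0x13) → 105
  i=14: tail/keep → 84
  i=15: tail/keep → 149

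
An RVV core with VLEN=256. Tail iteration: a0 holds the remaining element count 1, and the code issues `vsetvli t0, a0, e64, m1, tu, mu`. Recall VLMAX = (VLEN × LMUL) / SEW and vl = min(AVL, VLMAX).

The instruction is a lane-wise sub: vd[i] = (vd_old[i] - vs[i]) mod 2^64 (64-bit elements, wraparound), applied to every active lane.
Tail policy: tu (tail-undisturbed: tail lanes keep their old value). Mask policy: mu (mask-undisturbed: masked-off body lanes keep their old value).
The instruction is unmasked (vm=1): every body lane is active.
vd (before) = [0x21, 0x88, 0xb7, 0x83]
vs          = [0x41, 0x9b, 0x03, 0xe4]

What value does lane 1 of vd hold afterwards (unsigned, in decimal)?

vd[1] = 136

VLMAX = (256 × 1) / 64 = 4 lanes
vl ← min(1, 4) = 1
  i=0: sub(0x21,0x41) → 18446744073709551584
  i=1: tail/keep → 136
  i=2: tail/keep → 183
  i=3: tail/keep → 131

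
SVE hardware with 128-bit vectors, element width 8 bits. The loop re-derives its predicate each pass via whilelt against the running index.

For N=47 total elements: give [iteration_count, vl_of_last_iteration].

[iterations, last_vl] = [3, 15]

128-bit reg / 8-bit elem → 16 lanes
47 elements at 16/iter → 3 passes, remainder 15 on the last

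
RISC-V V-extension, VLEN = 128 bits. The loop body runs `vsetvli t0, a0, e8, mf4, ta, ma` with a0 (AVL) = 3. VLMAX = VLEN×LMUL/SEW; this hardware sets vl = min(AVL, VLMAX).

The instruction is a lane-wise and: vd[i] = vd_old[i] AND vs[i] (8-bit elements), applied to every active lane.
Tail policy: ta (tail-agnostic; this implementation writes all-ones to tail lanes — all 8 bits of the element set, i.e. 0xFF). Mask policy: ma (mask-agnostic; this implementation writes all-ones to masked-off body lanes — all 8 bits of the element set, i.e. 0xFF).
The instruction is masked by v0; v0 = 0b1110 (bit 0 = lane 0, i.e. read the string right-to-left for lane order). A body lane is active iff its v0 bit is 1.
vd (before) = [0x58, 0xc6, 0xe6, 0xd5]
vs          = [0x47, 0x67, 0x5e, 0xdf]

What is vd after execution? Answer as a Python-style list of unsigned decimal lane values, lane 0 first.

vd = [255, 70, 70, 255]

VLMAX = VLEN×LMUL/SEW = 128×1/4/8 = 4
vl ← min(3, 4) = 3
[0] mask-off/ones = 0xff
[1] and(0xc6,0x67) = 0x46
[2] and(0xe6,0x5e) = 0x46
[3] tail/ones = 0xff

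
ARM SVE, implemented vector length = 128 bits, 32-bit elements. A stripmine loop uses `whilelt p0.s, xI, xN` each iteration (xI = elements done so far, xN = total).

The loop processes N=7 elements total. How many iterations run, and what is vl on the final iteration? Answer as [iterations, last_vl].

register lanes = 128/32 = 4
7 elements at 4/iter → 2 passes, remainder 3 on the last

[iterations, last_vl] = [2, 3]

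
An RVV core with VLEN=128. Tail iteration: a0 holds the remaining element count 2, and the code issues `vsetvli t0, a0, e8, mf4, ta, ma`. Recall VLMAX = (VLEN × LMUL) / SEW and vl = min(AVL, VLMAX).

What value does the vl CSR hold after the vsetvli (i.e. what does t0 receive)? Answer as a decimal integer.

VLMAX = VLEN×LMUL/SEW = 128×1/4/8 = 4
AVL=2 ≤ VLMAX=4, so vl = 2

vl = 2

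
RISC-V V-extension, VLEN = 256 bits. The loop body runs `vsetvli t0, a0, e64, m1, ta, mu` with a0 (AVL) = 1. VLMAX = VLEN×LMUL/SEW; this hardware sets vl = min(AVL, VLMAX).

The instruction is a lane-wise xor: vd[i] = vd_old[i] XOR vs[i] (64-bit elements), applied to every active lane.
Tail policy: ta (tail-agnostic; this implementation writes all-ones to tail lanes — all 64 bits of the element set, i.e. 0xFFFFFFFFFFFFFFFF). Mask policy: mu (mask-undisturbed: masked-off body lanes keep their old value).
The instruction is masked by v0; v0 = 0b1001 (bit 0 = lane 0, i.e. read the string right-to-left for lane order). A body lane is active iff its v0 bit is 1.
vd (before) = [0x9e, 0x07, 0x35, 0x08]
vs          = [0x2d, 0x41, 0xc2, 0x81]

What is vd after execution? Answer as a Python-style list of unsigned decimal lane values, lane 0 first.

vd = [179, 18446744073709551615, 18446744073709551615, 18446744073709551615]

VLMAX = (256 × 1) / 64 = 4 lanes
vl ← min(1, 4) = 1
  i=0: xor(0x9e,0x2d) → 179
  i=1: tail/ones → 18446744073709551615
  i=2: tail/ones → 18446744073709551615
  i=3: tail/ones → 18446744073709551615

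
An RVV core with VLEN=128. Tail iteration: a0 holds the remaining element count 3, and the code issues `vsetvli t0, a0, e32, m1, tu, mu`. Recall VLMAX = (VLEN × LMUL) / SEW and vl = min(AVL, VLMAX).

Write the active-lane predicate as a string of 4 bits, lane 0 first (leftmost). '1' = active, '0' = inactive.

VLMAX = (128 × 1) / 32 = 4 lanes
vl ← min(3, 4) = 3
bits (lane 0 leftmost): 1110

predicate = 1110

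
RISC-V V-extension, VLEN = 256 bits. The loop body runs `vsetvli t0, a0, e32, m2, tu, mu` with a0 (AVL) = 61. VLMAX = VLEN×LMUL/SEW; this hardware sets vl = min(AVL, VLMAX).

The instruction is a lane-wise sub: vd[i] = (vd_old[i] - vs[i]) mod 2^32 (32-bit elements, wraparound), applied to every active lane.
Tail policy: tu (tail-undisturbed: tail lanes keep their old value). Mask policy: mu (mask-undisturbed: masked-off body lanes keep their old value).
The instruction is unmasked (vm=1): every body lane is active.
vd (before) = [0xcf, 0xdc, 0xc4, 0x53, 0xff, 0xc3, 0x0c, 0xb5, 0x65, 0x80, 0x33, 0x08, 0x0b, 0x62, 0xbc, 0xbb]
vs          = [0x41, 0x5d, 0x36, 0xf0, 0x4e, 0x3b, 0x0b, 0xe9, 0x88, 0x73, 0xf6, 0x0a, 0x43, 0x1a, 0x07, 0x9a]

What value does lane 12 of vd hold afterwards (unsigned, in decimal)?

vd[12] = 4294967240

lanes per group: 256·2/32 = 16
vl = min(AVL, VLMAX) = min(61, 16) = 16
[0] sub(0xcf,0x41) = 0x8e
[1] sub(0xdc,0x5d) = 0x7f
[2] sub(0xc4,0x36) = 0x8e
[3] sub(0x53,0xf0) = 0xffffff63
[4] sub(0xff,0x4e) = 0xb1
[5] sub(0xc3,0x3b) = 0x88
[6] sub(0x0c,0x0b) = 0x01
[7] sub(0xb5,0xe9) = 0xffffffcc
[8] sub(0x65,0x88) = 0xffffffdd
[9] sub(0x80,0x73) = 0x0d
[10] sub(0x33,0xf6) = 0xffffff3d
[11] sub(0x08,0x0a) = 0xfffffffe
[12] sub(0x0b,0x43) = 0xffffffc8
[13] sub(0x62,0x1a) = 0x48
[14] sub(0xbc,0x07) = 0xb5
[15] sub(0xbb,0x9a) = 0x21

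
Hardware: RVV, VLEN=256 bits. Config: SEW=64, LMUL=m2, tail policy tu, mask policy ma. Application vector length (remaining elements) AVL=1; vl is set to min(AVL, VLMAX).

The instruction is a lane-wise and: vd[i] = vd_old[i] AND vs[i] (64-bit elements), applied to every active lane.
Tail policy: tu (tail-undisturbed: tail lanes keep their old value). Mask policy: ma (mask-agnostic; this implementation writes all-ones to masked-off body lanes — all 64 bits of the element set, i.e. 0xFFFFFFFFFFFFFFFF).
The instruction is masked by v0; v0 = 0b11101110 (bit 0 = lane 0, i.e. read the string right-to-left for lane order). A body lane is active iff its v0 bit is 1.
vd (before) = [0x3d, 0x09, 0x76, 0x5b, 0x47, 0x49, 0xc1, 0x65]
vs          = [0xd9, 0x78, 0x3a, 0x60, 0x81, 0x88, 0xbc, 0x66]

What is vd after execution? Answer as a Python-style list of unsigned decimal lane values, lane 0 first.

VLMAX = VLEN×LMUL/SEW = 256×2/64 = 8
vl ← min(1, 8) = 1
vd[0] mask-off/ones -> 0xffffffffffffffff
vd[1] tail/keep -> 0x09
vd[2] tail/keep -> 0x76
vd[3] tail/keep -> 0x5b
vd[4] tail/keep -> 0x47
vd[5] tail/keep -> 0x49
vd[6] tail/keep -> 0xc1
vd[7] tail/keep -> 0x65

vd = [18446744073709551615, 9, 118, 91, 71, 73, 193, 101]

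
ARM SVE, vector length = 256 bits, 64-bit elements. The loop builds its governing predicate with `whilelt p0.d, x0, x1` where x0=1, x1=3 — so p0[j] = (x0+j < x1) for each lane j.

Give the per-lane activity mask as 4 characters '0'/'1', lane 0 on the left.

register lanes = 256/64 = 4
whilelt: lane j active iff 1+j < 3 → j < 2 → 2 active
bits (lane 0 leftmost): 1100

predicate = 1100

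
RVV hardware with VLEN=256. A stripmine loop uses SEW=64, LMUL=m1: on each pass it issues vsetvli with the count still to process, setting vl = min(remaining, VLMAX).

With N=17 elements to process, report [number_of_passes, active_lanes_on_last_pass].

lanes per group: 256·1/64 = 4
N=17: ⌈17/4⌉ = 5 iters; last vl = 17 − 4×4 = 1

[iterations, last_vl] = [5, 1]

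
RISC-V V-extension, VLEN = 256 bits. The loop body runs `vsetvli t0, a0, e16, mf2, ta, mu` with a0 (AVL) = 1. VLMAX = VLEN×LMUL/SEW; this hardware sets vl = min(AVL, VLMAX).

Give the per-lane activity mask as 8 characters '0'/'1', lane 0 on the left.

VLMAX = VLEN×LMUL/SEW = 256×1/2/16 = 8
vl ← min(1, 8) = 1
bits (lane 0 leftmost): 10000000

predicate = 10000000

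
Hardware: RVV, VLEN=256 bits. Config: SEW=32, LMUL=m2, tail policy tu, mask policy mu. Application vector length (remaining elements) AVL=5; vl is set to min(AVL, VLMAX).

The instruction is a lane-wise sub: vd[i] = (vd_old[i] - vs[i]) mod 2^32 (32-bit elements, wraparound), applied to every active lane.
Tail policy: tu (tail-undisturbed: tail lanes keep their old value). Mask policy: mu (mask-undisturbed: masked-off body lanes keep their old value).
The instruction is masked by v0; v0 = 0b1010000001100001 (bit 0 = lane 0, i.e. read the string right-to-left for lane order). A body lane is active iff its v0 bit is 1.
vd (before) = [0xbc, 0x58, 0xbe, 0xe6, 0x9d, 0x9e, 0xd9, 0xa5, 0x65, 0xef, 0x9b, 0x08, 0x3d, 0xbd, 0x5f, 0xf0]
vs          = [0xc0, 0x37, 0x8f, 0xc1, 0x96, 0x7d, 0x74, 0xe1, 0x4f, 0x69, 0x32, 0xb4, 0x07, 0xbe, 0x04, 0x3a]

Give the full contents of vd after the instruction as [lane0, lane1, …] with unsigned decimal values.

lanes per group: 256·2/32 = 16
vl = min(AVL, VLMAX) = min(5, 16) = 5
vd[0] sub(0xbc,0xc0) -> 0xfffffffc
vd[1] mask-off/keep -> 0x58
vd[2] mask-off/keep -> 0xbe
vd[3] mask-off/keep -> 0xe6
vd[4] mask-off/keep -> 0x9d
vd[5] tail/keep -> 0x9e
vd[6] tail/keep -> 0xd9
vd[7] tail/keep -> 0xa5
vd[8] tail/keep -> 0x65
vd[9] tail/keep -> 0xef
vd[10] tail/keep -> 0x9b
vd[11] tail/keep -> 0x08
vd[12] tail/keep -> 0x3d
vd[13] tail/keep -> 0xbd
vd[14] tail/keep -> 0x5f
vd[15] tail/keep -> 0xf0

vd = [4294967292, 88, 190, 230, 157, 158, 217, 165, 101, 239, 155, 8, 61, 189, 95, 240]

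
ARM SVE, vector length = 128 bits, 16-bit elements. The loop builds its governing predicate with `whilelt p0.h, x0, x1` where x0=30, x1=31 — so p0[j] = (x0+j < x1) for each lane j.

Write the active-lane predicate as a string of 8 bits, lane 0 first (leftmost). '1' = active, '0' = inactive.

register lanes = 128/16 = 8
active while 30+j < 31, i.e. j ∈ [0,1) capped at 8 ⇒ 1
bits (lane 0 leftmost): 10000000

predicate = 10000000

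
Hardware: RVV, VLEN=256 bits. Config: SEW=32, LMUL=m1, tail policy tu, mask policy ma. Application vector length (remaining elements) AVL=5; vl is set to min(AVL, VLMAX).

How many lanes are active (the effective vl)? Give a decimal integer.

vl = 5

lanes per group: 256·1/32 = 8
vl = min(AVL, VLMAX) = min(5, 8) = 5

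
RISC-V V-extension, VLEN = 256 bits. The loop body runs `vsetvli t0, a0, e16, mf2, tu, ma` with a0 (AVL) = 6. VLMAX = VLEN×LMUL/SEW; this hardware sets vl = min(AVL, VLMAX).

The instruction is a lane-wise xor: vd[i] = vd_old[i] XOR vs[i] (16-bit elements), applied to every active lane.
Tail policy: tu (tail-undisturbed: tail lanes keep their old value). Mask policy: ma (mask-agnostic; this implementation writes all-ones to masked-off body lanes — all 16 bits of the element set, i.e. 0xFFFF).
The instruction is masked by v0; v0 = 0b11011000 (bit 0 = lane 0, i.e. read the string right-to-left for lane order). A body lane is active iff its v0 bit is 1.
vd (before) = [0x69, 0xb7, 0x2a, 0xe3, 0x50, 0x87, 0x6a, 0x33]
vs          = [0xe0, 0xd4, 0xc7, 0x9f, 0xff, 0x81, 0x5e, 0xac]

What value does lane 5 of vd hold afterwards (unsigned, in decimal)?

lanes per group: 256·1/2/16 = 8
AVL=6 ≤ VLMAX=8, so vl = 6
  i=0: mask-off/ones → 65535
  i=1: mask-off/ones → 65535
  i=2: mask-off/ones → 65535
  i=3: xor(0xe3,0x9f) → 124
  i=4: xor(0x50,0xff) → 175
  i=5: mask-off/ones → 65535
  i=6: tail/keep → 106
  i=7: tail/keep → 51

vd[5] = 65535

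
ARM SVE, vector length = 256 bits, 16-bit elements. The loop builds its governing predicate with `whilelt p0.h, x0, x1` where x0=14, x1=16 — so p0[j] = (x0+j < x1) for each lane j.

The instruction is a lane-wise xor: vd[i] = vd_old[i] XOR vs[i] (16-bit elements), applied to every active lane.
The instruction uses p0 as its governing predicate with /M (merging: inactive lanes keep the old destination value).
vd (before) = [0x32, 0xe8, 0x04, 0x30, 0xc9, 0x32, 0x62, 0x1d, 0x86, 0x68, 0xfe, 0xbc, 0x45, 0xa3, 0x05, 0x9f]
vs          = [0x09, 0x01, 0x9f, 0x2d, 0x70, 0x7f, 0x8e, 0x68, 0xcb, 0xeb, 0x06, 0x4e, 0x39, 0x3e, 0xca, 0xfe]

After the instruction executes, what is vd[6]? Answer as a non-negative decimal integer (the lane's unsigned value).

register lanes = 256/16 = 16
active while 14+j < 16, i.e. j ∈ [0,2) capped at 16 ⇒ 2
vd[0] xor(0x32,0x09) -> 0x3b
vd[1] xor(0xe8,0x01) -> 0xe9
vd[2] tail/keep -> 0x04
vd[3] tail/keep -> 0x30
vd[4] tail/keep -> 0xc9
vd[5] tail/keep -> 0x32
vd[6] tail/keep -> 0x62
vd[7] tail/keep -> 0x1d
vd[8] tail/keep -> 0x86
vd[9] tail/keep -> 0x68
vd[10] tail/keep -> 0xfe
vd[11] tail/keep -> 0xbc
vd[12] tail/keep -> 0x45
vd[13] tail/keep -> 0xa3
vd[14] tail/keep -> 0x05
vd[15] tail/keep -> 0x9f

vd[6] = 98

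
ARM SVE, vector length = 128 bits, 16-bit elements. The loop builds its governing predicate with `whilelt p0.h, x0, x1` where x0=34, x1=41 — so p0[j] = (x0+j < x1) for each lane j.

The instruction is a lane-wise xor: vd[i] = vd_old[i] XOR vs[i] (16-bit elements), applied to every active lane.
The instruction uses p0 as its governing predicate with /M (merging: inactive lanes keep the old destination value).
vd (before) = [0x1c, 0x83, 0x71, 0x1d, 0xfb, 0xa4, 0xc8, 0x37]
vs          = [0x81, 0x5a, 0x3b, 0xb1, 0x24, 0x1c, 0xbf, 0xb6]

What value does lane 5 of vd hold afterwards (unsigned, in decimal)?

vd[5] = 184

register lanes = 128/16 = 8
p0[j] = (34+j < 41); true for j=0..6 → 7 lanes set
lane  0: xor(0x1c,0x81) ⇒ 0x9d
lane  1: xor(0x83,0x5a) ⇒ 0xd9
lane  2: xor(0x71,0x3b) ⇒ 0x4a
lane  3: xor(0x1d,0xb1) ⇒ 0xac
lane  4: xor(0xfb,0x24) ⇒ 0xdf
lane  5: xor(0xa4,0x1c) ⇒ 0xb8
lane  6: xor(0xc8,0xbf) ⇒ 0x77
lane  7: tail/keep ⇒ 0x37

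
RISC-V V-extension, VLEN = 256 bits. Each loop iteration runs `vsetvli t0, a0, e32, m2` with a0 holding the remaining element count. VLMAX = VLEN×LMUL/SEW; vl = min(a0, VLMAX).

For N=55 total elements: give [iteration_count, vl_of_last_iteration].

[iterations, last_vl] = [4, 7]

VLMAX = VLEN×LMUL/SEW = 256×2/32 = 16
55 elements at 16/iter → 4 passes, remainder 7 on the last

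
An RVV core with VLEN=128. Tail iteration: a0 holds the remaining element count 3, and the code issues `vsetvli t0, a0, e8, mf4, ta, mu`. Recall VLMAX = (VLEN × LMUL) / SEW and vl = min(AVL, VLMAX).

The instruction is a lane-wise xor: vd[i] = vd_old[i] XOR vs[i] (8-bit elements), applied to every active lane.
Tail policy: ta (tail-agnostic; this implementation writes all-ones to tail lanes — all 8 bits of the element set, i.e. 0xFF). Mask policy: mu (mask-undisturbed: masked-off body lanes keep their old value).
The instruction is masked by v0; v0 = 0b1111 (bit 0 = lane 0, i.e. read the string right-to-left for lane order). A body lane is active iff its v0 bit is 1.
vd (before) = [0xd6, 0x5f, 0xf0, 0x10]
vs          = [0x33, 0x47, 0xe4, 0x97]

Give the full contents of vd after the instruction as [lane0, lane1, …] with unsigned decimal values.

vd = [229, 24, 20, 255]

lanes per group: 128·1/4/8 = 4
AVL=3 ≤ VLMAX=4, so vl = 3
  i=0: xor(0xd6,0x33) → 229
  i=1: xor(0x5f,0x47) → 24
  i=2: xor(0xf0,0xe4) → 20
  i=3: tail/ones → 255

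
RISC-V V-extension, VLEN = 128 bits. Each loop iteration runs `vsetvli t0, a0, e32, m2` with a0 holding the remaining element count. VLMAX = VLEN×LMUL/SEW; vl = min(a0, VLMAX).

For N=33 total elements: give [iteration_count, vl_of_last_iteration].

[iterations, last_vl] = [5, 1]

VLMAX = (128 × 2) / 32 = 8 lanes
iterations = ceil(33/8) = 5; final-pass vl = 1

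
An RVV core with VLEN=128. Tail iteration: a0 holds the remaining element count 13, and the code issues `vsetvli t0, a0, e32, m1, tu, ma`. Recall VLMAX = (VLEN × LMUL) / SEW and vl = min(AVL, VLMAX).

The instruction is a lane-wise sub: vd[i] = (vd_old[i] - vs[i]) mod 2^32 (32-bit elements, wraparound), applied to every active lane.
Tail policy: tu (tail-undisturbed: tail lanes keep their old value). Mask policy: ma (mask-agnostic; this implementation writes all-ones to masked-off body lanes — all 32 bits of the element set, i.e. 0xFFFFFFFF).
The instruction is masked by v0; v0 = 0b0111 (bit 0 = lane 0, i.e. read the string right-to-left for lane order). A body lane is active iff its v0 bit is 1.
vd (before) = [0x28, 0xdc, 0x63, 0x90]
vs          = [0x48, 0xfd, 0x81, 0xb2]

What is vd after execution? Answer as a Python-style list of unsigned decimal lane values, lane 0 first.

vd = [4294967264, 4294967263, 4294967266, 4294967295]

VLMAX = VLEN×LMUL/SEW = 128×1/32 = 4
AVL=13 > VLMAX=4, so vl = 4
[0] sub(0x28,0x48) = 0xffffffe0
[1] sub(0xdc,0xfd) = 0xffffffdf
[2] sub(0x63,0x81) = 0xffffffe2
[3] mask-off/ones = 0xffffffff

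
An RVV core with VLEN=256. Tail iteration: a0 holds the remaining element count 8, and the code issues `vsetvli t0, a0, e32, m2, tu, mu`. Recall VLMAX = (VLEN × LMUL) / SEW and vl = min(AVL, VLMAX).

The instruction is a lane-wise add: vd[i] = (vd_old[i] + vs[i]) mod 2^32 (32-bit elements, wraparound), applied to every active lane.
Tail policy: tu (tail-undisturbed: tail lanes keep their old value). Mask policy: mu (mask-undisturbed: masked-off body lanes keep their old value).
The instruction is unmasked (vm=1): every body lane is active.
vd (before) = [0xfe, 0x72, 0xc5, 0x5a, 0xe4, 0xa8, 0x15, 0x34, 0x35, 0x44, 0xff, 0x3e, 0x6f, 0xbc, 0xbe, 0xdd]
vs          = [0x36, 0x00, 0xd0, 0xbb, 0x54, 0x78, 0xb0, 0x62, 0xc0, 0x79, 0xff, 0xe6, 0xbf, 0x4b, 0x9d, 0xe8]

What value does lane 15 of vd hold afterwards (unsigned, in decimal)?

vd[15] = 221

VLMAX = VLEN×LMUL/SEW = 256×2/32 = 16
vl ← min(8, 16) = 8
lane  0: add(0xfe,0x36) ⇒ 0x134
lane  1: add(0x72,0x00) ⇒ 0x72
lane  2: add(0xc5,0xd0) ⇒ 0x195
lane  3: add(0x5a,0xbb) ⇒ 0x115
lane  4: add(0xe4,0x54) ⇒ 0x138
lane  5: add(0xa8,0x78) ⇒ 0x120
lane  6: add(0x15,0xb0) ⇒ 0xc5
lane  7: add(0x34,0x62) ⇒ 0x96
lane  8: tail/keep ⇒ 0x35
lane  9: tail/keep ⇒ 0x44
lane 10: tail/keep ⇒ 0xff
lane 11: tail/keep ⇒ 0x3e
lane 12: tail/keep ⇒ 0x6f
lane 13: tail/keep ⇒ 0xbc
lane 14: tail/keep ⇒ 0xbe
lane 15: tail/keep ⇒ 0xdd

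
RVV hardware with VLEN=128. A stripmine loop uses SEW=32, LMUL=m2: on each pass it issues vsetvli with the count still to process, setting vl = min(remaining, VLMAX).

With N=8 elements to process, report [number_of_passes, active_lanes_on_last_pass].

lanes per group: 128·2/32 = 8
8 elements at 8/iter → 1 passes, remainder 8 on the last

[iterations, last_vl] = [1, 8]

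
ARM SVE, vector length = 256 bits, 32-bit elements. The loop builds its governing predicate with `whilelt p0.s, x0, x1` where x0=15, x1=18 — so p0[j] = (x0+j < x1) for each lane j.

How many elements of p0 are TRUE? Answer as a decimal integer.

register lanes = 256/32 = 8
whilelt: lane j active iff 15+j < 18 → j < 3 → 3 active

vl = 3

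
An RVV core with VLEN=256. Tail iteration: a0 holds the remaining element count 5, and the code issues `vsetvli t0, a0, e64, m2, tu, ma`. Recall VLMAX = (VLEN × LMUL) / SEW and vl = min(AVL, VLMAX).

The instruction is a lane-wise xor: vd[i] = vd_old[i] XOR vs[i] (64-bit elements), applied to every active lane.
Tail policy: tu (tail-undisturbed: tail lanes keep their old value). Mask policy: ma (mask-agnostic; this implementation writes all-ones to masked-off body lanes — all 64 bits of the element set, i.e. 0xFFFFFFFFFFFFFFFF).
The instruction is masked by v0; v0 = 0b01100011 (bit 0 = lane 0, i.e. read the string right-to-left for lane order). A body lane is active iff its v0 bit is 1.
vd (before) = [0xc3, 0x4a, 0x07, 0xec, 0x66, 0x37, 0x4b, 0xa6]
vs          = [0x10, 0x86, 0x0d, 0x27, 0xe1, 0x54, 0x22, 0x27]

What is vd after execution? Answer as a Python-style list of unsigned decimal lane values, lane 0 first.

vd = [211, 204, 18446744073709551615, 18446744073709551615, 18446744073709551615, 55, 75, 166]

VLMAX = (256 × 2) / 64 = 8 lanes
vl ← min(5, 8) = 5
lane  0: xor(0xc3,0x10) ⇒ 0xd3
lane  1: xor(0x4a,0x86) ⇒ 0xcc
lane  2: mask-off/ones ⇒ 0xffffffffffffffff
lane  3: mask-off/ones ⇒ 0xffffffffffffffff
lane  4: mask-off/ones ⇒ 0xffffffffffffffff
lane  5: tail/keep ⇒ 0x37
lane  6: tail/keep ⇒ 0x4b
lane  7: tail/keep ⇒ 0xa6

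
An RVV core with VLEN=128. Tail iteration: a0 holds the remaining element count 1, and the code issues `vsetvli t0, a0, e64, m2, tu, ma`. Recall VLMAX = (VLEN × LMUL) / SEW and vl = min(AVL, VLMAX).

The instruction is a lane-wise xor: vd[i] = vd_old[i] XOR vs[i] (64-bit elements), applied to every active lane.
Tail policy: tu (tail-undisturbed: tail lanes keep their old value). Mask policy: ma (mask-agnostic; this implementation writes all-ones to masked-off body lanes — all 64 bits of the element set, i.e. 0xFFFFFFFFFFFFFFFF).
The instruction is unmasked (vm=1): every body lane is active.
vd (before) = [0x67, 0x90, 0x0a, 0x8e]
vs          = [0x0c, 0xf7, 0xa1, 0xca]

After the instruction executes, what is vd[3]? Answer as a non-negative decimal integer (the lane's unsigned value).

vd[3] = 142

VLMAX = (128 × 2) / 64 = 4 lanes
vl ← min(1, 4) = 1
[0] xor(0x67,0x0c) = 0x6b
[1] tail/keep = 0x90
[2] tail/keep = 0x0a
[3] tail/keep = 0x8e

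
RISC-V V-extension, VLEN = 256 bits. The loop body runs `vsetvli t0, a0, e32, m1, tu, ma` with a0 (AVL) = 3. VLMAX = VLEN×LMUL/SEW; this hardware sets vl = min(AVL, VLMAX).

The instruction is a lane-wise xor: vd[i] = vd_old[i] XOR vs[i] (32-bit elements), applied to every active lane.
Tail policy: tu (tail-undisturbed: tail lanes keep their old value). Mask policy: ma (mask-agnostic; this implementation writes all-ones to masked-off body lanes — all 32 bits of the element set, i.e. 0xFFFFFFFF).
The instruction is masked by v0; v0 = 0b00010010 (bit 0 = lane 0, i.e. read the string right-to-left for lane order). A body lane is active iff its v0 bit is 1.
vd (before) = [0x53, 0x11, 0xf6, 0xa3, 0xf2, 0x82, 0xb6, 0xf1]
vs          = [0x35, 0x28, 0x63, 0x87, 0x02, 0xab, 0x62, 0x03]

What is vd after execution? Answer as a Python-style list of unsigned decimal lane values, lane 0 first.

lanes per group: 256·1/32 = 8
vl = min(AVL, VLMAX) = min(3, 8) = 3
vd[0] mask-off/ones -> 0xffffffff
vd[1] xor(0x11,0x28) -> 0x39
vd[2] mask-off/ones -> 0xffffffff
vd[3] tail/keep -> 0xa3
vd[4] tail/keep -> 0xf2
vd[5] tail/keep -> 0x82
vd[6] tail/keep -> 0xb6
vd[7] tail/keep -> 0xf1

vd = [4294967295, 57, 4294967295, 163, 242, 130, 182, 241]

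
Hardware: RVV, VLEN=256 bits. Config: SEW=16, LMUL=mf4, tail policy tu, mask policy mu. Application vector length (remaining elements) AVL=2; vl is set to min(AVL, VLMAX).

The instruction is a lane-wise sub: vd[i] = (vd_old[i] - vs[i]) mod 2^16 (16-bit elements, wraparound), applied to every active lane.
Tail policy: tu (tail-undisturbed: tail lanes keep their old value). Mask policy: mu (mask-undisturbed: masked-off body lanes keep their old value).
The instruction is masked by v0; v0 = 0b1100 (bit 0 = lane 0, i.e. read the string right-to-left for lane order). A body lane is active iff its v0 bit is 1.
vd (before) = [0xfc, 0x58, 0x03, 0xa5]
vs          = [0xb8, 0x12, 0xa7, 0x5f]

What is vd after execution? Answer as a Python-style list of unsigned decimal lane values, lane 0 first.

VLMAX = VLEN×LMUL/SEW = 256×1/4/16 = 4
vl = min(AVL, VLMAX) = min(2, 4) = 2
vd[0] mask-off/keep -> 0xfc
vd[1] mask-off/keep -> 0x58
vd[2] tail/keep -> 0x03
vd[3] tail/keep -> 0xa5

vd = [252, 88, 3, 165]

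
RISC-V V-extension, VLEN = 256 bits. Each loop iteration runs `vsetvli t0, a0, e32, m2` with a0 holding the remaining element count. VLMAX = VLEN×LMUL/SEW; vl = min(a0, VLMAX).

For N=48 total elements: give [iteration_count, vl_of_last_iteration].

[iterations, last_vl] = [3, 16]

VLMAX = VLEN×LMUL/SEW = 256×2/32 = 16
N=48: ⌈48/16⌉ = 3 iters; last vl = 48 − 2×16 = 16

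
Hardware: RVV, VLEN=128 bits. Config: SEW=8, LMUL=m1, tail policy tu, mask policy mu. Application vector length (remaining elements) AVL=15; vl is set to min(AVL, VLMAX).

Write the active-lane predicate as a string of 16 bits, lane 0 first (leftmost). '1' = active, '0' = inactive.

VLMAX = (128 × 1) / 8 = 16 lanes
vl = min(AVL, VLMAX) = min(15, 16) = 15
bits (lane 0 leftmost): 1111111111111110

predicate = 1111111111111110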